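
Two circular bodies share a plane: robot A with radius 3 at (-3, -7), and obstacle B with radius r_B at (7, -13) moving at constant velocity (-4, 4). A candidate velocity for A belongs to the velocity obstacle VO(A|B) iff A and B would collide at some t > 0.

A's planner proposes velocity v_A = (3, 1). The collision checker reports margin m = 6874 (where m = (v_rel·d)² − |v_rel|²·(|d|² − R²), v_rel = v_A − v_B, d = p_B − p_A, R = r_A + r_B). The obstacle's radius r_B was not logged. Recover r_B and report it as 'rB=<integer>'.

m = 6874
d = (10, -6);  v_rel = (7, -3),  |v_rel|² = 58
v_rel×d = (7)·(-6) − (-3)·(10) = -12
since m = R²·58 − (-12)²:  R² = (144 + 6874) / 58 = 121
R = √121 = 11  ⇒  r_B = 11 − 3 = 8

rB=8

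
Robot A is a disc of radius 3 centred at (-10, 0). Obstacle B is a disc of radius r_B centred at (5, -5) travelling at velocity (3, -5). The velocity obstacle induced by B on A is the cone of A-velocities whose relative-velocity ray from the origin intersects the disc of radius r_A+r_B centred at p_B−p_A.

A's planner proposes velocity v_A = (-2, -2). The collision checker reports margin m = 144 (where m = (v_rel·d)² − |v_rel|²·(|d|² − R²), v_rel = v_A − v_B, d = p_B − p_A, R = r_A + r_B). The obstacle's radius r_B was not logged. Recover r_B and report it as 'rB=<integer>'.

m = 144
d = (15, -5);  v_rel = (-5, 3),  |v_rel|² = 34
v_rel×d = (-5)·(-5) − (3)·(15) = -20
since m = R²·34 − (-20)²:  R² = (400 + 144) / 34 = 16
R = √16 = 4  ⇒  r_B = 4 − 3 = 1

rB=1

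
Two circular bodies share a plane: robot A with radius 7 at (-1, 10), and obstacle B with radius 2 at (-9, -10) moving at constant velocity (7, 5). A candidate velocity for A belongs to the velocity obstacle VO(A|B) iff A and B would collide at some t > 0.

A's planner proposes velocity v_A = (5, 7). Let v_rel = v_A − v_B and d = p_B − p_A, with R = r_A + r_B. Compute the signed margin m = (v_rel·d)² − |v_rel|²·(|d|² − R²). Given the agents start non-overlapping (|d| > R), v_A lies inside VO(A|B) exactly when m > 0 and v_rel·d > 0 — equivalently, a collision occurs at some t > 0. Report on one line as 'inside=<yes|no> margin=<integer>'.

d = (-8, -20),  |d|² = 464;  R = 7+2 = 9,  c = 464−9² = 383
v_rel = (-2, 2),  |v_rel|² = 8;  v_rel·d = (-2)·(-8) + (2)·(-20) = -24
8·t² + 48·t + 383 = 0  ⇒  m = (-24)² − 8·383 = -2488
m = -2488 < 0,  v_rel·d = -24 < 0  ⇒  outside

inside=no margin=-2488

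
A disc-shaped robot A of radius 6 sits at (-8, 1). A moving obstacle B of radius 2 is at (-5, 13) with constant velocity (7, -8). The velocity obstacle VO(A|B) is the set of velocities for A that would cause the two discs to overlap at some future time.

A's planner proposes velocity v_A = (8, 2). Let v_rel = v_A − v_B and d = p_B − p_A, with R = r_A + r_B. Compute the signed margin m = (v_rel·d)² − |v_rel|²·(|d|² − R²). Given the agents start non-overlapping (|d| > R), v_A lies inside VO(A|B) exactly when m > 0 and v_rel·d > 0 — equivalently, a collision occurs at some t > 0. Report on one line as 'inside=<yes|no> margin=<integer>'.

d = (3, 12),  |d|² = 153;  R = 6+2 = 8,  c = 153−8² = 89
v_rel = (1, 10),  |v_rel|² = 101;  v_rel·d = (1)·(3) + (10)·(12) = 123
101·t² − 246·t + 89 = 0  ⇒  m = 123² − 101·89 = 6140
m = 6140 > 0,  v_rel·d = 123 > 0  ⇒  inside

inside=yes margin=6140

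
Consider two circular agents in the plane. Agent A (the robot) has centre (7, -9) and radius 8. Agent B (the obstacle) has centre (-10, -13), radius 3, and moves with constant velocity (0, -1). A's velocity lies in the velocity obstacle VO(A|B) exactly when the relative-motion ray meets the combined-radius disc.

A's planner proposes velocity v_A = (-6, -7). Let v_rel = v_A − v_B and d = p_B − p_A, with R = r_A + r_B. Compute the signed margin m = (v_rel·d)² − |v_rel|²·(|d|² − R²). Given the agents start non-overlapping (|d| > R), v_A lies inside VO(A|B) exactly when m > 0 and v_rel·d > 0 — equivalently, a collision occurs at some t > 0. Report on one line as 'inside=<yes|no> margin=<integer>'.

d = (-17, -4),  |d|² = 305;  R = 8+3 = 11,  c = 305−11² = 184
v_rel = (-6, -6),  |v_rel|² = 72;  v_rel·d = (-6)·(-17) + (-6)·(-4) = 126
72·t² − 252·t + 184 = 0  ⇒  m = 126² − 72·184 = 2628
m = 2628 > 0,  v_rel·d = 126 > 0  ⇒  inside

inside=yes margin=2628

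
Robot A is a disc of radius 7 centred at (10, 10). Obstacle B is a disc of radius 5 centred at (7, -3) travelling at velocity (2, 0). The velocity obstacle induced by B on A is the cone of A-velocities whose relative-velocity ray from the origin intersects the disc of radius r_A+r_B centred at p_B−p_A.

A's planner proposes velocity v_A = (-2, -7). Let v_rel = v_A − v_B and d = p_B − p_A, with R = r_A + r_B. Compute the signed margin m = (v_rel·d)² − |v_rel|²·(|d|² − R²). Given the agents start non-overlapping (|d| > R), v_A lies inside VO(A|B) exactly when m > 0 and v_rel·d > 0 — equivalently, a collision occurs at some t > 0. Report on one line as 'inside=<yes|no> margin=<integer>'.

d = (-3, -13),  |d|² = 178;  R = 7+5 = 12,  c = 178−12² = 34
v_rel = (-4, -7),  |v_rel|² = 65;  v_rel·d = (-4)·(-3) + (-7)·(-13) = 103
65·t² − 206·t + 34 = 0  ⇒  m = 103² − 65·34 = 8399
m = 8399 > 0,  v_rel·d = 103 > 0  ⇒  inside

inside=yes margin=8399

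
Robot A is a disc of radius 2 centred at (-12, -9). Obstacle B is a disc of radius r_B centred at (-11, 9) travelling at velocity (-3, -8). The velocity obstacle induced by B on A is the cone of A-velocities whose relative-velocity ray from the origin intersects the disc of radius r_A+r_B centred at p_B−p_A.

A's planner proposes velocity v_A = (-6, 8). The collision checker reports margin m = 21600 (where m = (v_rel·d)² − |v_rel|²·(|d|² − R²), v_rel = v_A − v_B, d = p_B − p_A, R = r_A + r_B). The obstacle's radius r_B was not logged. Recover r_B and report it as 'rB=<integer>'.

m = 21600
d = (1, 18);  v_rel = (-3, 16),  |v_rel|² = 265
v_rel×d = (-3)·(18) − (16)·(1) = -70
since m = R²·265 − (-70)²:  R² = (4900 + 21600) / 265 = 100
R = √100 = 10  ⇒  r_B = 10 − 2 = 8

rB=8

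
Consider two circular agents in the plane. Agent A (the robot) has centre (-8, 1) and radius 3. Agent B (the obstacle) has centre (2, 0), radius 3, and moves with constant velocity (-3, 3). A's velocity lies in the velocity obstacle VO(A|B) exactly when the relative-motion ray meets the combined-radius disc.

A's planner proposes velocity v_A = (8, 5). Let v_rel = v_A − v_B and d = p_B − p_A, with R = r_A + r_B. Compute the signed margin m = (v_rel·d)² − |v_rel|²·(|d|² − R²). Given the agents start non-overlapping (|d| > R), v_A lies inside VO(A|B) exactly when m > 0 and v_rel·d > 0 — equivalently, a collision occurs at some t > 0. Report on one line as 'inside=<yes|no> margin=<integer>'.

d = (10, -1),  |d|² = 101;  R = 3+3 = 6,  c = 101−6² = 65
v_rel = (11, 2),  |v_rel|² = 125;  v_rel·d = (11)·(10) + (2)·(-1) = 108
125·t² − 216·t + 65 = 0  ⇒  m = 108² − 125·65 = 3539
m = 3539 > 0,  v_rel·d = 108 > 0  ⇒  inside

inside=yes margin=3539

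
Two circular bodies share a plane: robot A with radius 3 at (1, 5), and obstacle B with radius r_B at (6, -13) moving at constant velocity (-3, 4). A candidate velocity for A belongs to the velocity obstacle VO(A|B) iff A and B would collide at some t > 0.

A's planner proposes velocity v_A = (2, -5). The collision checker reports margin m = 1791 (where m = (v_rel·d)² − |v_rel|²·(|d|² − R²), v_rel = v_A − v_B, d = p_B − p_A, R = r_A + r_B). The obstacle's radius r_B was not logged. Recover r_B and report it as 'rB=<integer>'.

m = 1791
d = (5, -18);  v_rel = (5, -9),  |v_rel|² = 106
v_rel×d = (5)·(-18) − (-9)·(5) = -45
since m = R²·106 − (-45)²:  R² = (2025 + 1791) / 106 = 36
R = √36 = 6  ⇒  r_B = 6 − 3 = 3

rB=3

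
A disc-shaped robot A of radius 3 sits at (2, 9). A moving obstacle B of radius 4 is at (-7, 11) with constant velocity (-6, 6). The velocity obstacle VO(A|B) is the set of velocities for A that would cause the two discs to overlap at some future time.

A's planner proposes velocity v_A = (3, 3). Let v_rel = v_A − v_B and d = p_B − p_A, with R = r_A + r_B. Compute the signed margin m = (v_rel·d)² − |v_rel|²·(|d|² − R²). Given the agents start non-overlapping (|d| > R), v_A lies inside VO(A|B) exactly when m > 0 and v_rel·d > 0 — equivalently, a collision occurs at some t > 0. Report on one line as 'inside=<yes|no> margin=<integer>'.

d = (-9, 2),  |d|² = 85;  R = 3+4 = 7,  c = 85−7² = 36
v_rel = (9, -3),  |v_rel|² = 90;  v_rel·d = (9)·(-9) + (-3)·(2) = -87
90·t² + 174·t + 36 = 0  ⇒  m = (-87)² − 90·36 = 4329
m = 4329 > 0,  v_rel·d = -87 < 0  ⇒  outside

inside=no margin=4329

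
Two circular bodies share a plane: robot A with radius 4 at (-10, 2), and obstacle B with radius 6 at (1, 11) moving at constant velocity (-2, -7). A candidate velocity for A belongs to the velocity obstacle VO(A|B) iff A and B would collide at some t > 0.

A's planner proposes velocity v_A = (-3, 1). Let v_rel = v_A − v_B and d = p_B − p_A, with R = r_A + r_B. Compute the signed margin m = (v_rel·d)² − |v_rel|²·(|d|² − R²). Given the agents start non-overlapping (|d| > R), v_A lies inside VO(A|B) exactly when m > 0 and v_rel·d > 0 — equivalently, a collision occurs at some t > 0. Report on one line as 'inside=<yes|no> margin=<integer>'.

d = (11, 9),  |d|² = 202;  R = 4+6 = 10,  c = 202−10² = 102
v_rel = (-1, 8),  |v_rel|² = 65;  v_rel·d = (-1)·(11) + (8)·(9) = 61
65·t² − 122·t + 102 = 0  ⇒  m = 61² − 65·102 = -2909
m = -2909 < 0,  v_rel·d = 61 > 0  ⇒  outside

inside=no margin=-2909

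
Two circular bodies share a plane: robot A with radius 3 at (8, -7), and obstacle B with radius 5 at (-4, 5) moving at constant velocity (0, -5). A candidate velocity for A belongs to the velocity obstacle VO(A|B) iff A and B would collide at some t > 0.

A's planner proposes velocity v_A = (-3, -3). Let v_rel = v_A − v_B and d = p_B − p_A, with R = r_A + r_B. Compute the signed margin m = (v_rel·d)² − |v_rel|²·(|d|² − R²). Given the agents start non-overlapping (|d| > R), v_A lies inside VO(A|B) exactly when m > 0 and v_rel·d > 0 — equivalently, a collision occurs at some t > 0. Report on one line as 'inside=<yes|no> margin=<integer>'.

d = (-12, 12),  |d|² = 288;  R = 3+5 = 8,  c = 288−8² = 224
v_rel = (-3, 2),  |v_rel|² = 13;  v_rel·d = (-3)·(-12) + (2)·(12) = 60
13·t² − 120·t + 224 = 0  ⇒  m = 60² − 13·224 = 688
m = 688 > 0,  v_rel·d = 60 > 0  ⇒  inside

inside=yes margin=688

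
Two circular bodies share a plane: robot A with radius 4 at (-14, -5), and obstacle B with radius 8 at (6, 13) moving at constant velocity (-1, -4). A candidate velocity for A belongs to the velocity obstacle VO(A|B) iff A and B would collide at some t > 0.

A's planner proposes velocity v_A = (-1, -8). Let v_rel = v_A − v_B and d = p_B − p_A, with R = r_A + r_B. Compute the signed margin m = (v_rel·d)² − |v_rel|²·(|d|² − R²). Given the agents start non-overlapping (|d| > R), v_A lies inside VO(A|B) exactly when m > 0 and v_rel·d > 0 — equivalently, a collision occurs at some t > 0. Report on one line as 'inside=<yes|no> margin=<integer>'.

d = (20, 18),  |d|² = 724;  R = 4+8 = 12,  c = 724−12² = 580
v_rel = (0, -4),  |v_rel|² = 16;  v_rel·d = (0)·(20) + (-4)·(18) = -72
16·t² + 144·t + 580 = 0  ⇒  m = (-72)² − 16·580 = -4096
m = -4096 < 0,  v_rel·d = -72 < 0  ⇒  outside

inside=no margin=-4096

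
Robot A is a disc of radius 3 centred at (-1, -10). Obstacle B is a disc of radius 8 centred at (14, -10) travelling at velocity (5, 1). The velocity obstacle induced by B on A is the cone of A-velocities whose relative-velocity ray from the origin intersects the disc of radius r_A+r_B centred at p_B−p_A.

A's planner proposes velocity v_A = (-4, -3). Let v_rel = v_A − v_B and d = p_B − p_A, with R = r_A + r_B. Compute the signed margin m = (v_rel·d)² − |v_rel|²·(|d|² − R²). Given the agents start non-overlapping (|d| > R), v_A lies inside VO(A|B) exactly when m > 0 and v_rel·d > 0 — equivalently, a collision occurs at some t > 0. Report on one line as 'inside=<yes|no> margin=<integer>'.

d = (15, 0),  |d|² = 225;  R = 3+8 = 11,  c = 225−11² = 104
v_rel = (-9, -4),  |v_rel|² = 97;  v_rel·d = (-9)·(15) + (-4)·(0) = -135
97·t² + 270·t + 104 = 0  ⇒  m = (-135)² − 97·104 = 8137
m = 8137 > 0,  v_rel·d = -135 < 0  ⇒  outside

inside=no margin=8137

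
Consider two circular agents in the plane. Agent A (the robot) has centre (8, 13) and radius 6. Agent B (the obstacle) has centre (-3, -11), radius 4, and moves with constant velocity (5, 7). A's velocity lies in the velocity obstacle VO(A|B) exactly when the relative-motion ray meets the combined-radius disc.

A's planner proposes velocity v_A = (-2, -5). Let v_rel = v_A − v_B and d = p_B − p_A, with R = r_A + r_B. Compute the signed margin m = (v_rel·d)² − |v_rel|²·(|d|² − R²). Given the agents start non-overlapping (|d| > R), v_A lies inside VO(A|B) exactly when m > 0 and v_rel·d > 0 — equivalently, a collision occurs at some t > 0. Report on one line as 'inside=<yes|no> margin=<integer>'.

d = (-11, -24),  |d|² = 697;  R = 6+4 = 10,  c = 697−10² = 597
v_rel = (-7, -12),  |v_rel|² = 193;  v_rel·d = (-7)·(-11) + (-12)·(-24) = 365
193·t² − 730·t + 597 = 0  ⇒  m = 365² − 193·597 = 18004
m = 18004 > 0,  v_rel·d = 365 > 0  ⇒  inside

inside=yes margin=18004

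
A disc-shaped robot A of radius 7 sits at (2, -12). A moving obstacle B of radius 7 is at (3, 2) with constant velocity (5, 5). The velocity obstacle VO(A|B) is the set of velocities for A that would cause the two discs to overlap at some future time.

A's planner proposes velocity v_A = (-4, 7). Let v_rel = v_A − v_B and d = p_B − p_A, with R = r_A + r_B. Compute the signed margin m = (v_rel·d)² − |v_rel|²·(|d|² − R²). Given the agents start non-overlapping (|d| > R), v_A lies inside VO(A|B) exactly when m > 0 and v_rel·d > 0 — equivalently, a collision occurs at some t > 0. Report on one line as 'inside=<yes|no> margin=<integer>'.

d = (1, 14),  |d|² = 197;  R = 7+7 = 14,  c = 197−14² = 1
v_rel = (-9, 2),  |v_rel|² = 85;  v_rel·d = (-9)·(1) + (2)·(14) = 19
85·t² − 38·t + 1 = 0  ⇒  m = 19² − 85·1 = 276
m = 276 > 0,  v_rel·d = 19 > 0  ⇒  inside

inside=yes margin=276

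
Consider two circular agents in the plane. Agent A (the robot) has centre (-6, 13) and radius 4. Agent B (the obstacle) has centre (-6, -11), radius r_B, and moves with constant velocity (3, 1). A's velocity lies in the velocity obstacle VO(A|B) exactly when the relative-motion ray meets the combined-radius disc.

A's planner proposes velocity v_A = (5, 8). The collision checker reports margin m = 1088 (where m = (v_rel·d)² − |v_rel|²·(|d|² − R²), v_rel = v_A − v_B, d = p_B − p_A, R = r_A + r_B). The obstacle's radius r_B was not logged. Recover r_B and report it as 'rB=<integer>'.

m = 1088
d = (0, -24);  v_rel = (2, 7),  |v_rel|² = 53
v_rel×d = (2)·(-24) − (7)·(0) = -48
since m = R²·53 − (-48)²:  R² = (2304 + 1088) / 53 = 64
R = √64 = 8  ⇒  r_B = 8 − 4 = 4

rB=4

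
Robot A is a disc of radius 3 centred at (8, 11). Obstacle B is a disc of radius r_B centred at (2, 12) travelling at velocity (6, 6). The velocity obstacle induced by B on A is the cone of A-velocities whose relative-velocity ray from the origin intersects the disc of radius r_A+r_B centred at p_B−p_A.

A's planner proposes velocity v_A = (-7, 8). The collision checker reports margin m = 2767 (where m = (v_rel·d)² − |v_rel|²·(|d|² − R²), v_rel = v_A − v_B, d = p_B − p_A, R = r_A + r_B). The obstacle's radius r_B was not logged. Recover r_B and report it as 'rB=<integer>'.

m = 2767
d = (-6, 1);  v_rel = (-13, 2),  |v_rel|² = 173
v_rel×d = (-13)·(1) − (2)·(-6) = -1
since m = R²·173 − (-1)²:  R² = (1 + 2767) / 173 = 16
R = √16 = 4  ⇒  r_B = 4 − 3 = 1

rB=1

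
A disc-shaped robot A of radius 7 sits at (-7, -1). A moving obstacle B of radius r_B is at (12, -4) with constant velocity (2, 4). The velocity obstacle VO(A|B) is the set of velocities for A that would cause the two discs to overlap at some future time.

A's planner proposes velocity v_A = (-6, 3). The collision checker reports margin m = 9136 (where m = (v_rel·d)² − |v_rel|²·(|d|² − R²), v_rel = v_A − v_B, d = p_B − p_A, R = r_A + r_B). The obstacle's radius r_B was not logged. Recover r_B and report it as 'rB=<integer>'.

m = 9136
d = (19, -3);  v_rel = (-8, -1),  |v_rel|² = 65
v_rel×d = (-8)·(-3) − (-1)·(19) = 43
since m = R²·65 − 43²:  R² = (1849 + 9136) / 65 = 169
R = √169 = 13  ⇒  r_B = 13 − 7 = 6

rB=6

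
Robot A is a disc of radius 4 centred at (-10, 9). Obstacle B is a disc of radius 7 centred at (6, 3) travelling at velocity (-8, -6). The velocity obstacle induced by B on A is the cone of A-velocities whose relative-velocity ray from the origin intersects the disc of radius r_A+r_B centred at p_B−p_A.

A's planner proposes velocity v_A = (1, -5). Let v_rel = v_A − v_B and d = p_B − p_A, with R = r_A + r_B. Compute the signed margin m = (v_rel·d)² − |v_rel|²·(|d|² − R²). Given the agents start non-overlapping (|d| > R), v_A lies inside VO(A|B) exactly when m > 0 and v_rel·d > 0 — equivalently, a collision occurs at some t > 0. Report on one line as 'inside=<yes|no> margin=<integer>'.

d = (16, -6),  |d|² = 292;  R = 4+7 = 11,  c = 292−11² = 171
v_rel = (9, 1),  |v_rel|² = 82;  v_rel·d = (9)·(16) + (1)·(-6) = 138
82·t² − 276·t + 171 = 0  ⇒  m = 138² − 82·171 = 5022
m = 5022 > 0,  v_rel·d = 138 > 0  ⇒  inside

inside=yes margin=5022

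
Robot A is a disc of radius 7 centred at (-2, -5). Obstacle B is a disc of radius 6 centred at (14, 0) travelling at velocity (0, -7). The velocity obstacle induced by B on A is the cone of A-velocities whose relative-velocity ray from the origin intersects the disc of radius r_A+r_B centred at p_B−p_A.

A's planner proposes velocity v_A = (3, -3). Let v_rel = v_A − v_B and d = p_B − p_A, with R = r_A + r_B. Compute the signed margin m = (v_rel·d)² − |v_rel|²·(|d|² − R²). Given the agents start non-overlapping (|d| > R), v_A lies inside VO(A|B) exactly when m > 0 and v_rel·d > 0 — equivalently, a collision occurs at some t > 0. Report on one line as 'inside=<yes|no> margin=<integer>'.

d = (16, 5),  |d|² = 281;  R = 7+6 = 13,  c = 281−13² = 112
v_rel = (3, 4),  |v_rel|² = 25;  v_rel·d = (3)·(16) + (4)·(5) = 68
25·t² − 136·t + 112 = 0  ⇒  m = 68² − 25·112 = 1824
m = 1824 > 0,  v_rel·d = 68 > 0  ⇒  inside

inside=yes margin=1824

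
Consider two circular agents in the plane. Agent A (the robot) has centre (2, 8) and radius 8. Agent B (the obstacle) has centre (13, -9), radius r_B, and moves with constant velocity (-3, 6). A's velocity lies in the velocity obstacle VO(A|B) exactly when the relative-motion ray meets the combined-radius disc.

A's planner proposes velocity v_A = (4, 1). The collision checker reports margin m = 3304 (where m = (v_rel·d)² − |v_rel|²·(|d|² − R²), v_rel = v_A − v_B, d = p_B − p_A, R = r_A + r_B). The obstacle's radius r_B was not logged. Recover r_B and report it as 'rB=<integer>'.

m = 3304
d = (11, -17);  v_rel = (7, -5),  |v_rel|² = 74
v_rel×d = (7)·(-17) − (-5)·(11) = -64
since m = R²·74 − (-64)²:  R² = (4096 + 3304) / 74 = 100
R = √100 = 10  ⇒  r_B = 10 − 8 = 2

rB=2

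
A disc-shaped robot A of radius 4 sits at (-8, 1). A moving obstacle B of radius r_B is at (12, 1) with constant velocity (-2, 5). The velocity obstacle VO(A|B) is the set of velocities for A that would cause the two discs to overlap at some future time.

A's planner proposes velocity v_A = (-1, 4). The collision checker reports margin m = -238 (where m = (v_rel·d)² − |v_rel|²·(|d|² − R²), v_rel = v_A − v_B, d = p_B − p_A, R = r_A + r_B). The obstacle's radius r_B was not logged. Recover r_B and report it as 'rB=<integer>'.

m = -238
d = (20, 0);  v_rel = (1, -1),  |v_rel|² = 2
v_rel×d = (1)·(0) − (-1)·(20) = 20
since m = R²·2 − 20²:  R² = (400 + -238) / 2 = 81
R = √81 = 9  ⇒  r_B = 9 − 4 = 5

rB=5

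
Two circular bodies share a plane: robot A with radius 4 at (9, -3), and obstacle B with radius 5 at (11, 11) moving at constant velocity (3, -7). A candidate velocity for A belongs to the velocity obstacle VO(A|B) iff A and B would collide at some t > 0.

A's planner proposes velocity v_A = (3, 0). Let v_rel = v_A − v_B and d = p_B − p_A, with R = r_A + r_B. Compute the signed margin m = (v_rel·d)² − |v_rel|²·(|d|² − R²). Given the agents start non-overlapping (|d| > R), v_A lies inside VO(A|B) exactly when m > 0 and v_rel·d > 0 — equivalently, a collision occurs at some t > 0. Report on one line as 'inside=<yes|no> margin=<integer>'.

d = (2, 14),  |d|² = 200;  R = 4+5 = 9,  c = 200−9² = 119
v_rel = (0, 7),  |v_rel|² = 49;  v_rel·d = (0)·(2) + (7)·(14) = 98
49·t² − 196·t + 119 = 0  ⇒  m = 98² − 49·119 = 3773
m = 3773 > 0,  v_rel·d = 98 > 0  ⇒  inside

inside=yes margin=3773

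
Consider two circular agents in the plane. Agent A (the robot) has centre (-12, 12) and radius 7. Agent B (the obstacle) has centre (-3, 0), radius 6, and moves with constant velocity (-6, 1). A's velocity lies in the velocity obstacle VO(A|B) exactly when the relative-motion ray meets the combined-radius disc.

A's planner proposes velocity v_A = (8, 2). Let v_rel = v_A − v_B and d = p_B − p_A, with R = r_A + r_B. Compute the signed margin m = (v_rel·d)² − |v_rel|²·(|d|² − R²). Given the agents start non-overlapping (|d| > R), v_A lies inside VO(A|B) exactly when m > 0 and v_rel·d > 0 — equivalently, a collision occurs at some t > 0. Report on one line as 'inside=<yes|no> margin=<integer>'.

d = (9, -12),  |d|² = 225;  R = 7+6 = 13,  c = 225−13² = 56
v_rel = (14, 1),  |v_rel|² = 197;  v_rel·d = (14)·(9) + (1)·(-12) = 114
197·t² − 228·t + 56 = 0  ⇒  m = 114² − 197·56 = 1964
m = 1964 > 0,  v_rel·d = 114 > 0  ⇒  inside

inside=yes margin=1964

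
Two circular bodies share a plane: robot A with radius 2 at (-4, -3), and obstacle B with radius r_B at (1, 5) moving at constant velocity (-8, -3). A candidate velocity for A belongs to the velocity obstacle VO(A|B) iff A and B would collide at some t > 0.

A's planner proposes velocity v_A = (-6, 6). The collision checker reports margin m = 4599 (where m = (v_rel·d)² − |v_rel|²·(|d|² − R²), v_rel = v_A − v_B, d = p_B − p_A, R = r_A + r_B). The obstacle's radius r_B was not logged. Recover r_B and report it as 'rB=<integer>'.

m = 4599
d = (5, 8);  v_rel = (2, 9),  |v_rel|² = 85
v_rel×d = (2)·(8) − (9)·(5) = -29
since m = R²·85 − (-29)²:  R² = (841 + 4599) / 85 = 64
R = √64 = 8  ⇒  r_B = 8 − 2 = 6

rB=6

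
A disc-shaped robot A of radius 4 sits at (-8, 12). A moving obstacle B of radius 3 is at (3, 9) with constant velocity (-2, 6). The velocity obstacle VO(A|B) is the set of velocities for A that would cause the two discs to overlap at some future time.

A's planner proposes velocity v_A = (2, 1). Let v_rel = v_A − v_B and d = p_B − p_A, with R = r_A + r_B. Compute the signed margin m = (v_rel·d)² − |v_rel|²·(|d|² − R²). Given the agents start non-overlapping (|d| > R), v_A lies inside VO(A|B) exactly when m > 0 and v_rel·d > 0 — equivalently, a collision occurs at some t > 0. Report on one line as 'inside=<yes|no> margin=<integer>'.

d = (11, -3),  |d|² = 130;  R = 4+3 = 7,  c = 130−7² = 81
v_rel = (4, -5),  |v_rel|² = 41;  v_rel·d = (4)·(11) + (-5)·(-3) = 59
41·t² − 118·t + 81 = 0  ⇒  m = 59² − 41·81 = 160
m = 160 > 0,  v_rel·d = 59 > 0  ⇒  inside

inside=yes margin=160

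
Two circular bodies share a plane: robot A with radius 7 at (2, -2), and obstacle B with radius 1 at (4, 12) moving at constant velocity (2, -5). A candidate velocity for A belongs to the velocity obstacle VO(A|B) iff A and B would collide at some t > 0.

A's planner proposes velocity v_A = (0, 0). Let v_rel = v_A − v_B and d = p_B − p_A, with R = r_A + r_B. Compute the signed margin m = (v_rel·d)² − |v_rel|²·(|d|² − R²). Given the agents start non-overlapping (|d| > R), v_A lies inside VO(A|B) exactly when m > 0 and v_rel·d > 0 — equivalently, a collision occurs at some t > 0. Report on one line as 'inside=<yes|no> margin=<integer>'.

d = (2, 14),  |d|² = 200;  R = 7+1 = 8,  c = 200−8² = 136
v_rel = (-2, 5),  |v_rel|² = 29;  v_rel·d = (-2)·(2) + (5)·(14) = 66
29·t² − 132·t + 136 = 0  ⇒  m = 66² − 29·136 = 412
m = 412 > 0,  v_rel·d = 66 > 0  ⇒  inside

inside=yes margin=412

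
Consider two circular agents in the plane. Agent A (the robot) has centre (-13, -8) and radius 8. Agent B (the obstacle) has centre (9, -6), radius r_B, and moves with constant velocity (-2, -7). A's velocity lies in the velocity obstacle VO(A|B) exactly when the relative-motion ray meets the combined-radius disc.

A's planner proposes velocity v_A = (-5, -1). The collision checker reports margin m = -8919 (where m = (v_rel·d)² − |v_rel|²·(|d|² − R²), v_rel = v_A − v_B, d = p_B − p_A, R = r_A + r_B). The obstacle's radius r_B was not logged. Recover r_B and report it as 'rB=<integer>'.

m = -8919
d = (22, 2);  v_rel = (-3, 6),  |v_rel|² = 45
v_rel×d = (-3)·(2) − (6)·(22) = -138
since m = R²·45 − (-138)²:  R² = (19044 + -8919) / 45 = 225
R = √225 = 15  ⇒  r_B = 15 − 8 = 7

rB=7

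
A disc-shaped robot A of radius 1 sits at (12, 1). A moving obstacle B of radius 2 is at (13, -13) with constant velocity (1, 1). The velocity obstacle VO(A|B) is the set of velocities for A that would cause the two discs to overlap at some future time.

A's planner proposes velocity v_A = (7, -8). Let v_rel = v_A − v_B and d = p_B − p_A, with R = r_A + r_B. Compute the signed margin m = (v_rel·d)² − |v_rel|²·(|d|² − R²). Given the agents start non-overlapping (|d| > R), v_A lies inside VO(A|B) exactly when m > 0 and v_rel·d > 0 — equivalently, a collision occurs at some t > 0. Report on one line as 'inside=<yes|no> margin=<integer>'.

d = (1, -14),  |d|² = 197;  R = 1+2 = 3,  c = 197−3² = 188
v_rel = (6, -9),  |v_rel|² = 117;  v_rel·d = (6)·(1) + (-9)·(-14) = 132
117·t² − 264·t + 188 = 0  ⇒  m = 132² − 117·188 = -4572
m = -4572 < 0,  v_rel·d = 132 > 0  ⇒  outside

inside=no margin=-4572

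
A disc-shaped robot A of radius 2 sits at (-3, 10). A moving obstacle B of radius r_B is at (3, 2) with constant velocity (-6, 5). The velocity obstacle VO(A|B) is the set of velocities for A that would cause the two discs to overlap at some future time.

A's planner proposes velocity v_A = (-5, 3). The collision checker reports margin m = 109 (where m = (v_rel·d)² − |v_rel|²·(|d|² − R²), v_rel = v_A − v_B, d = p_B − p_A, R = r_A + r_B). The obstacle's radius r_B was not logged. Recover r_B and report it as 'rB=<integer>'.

m = 109
d = (6, -8);  v_rel = (1, -2),  |v_rel|² = 5
v_rel×d = (1)·(-8) − (-2)·(6) = 4
since m = R²·5 − 4²:  R² = (16 + 109) / 5 = 25
R = √25 = 5  ⇒  r_B = 5 − 2 = 3

rB=3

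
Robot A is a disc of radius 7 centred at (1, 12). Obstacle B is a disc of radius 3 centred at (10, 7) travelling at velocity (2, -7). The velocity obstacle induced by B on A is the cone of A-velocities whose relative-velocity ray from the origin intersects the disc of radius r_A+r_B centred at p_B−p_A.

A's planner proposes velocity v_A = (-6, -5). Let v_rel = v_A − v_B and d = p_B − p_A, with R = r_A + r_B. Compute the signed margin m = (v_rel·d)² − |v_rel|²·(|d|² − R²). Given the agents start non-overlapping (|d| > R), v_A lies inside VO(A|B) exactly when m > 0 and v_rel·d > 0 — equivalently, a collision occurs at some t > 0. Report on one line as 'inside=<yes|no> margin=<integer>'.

d = (9, -5),  |d|² = 106;  R = 7+3 = 10,  c = 106−10² = 6
v_rel = (-8, 2),  |v_rel|² = 68;  v_rel·d = (-8)·(9) + (2)·(-5) = -82
68·t² + 164·t + 6 = 0  ⇒  m = (-82)² − 68·6 = 6316
m = 6316 > 0,  v_rel·d = -82 < 0  ⇒  outside

inside=no margin=6316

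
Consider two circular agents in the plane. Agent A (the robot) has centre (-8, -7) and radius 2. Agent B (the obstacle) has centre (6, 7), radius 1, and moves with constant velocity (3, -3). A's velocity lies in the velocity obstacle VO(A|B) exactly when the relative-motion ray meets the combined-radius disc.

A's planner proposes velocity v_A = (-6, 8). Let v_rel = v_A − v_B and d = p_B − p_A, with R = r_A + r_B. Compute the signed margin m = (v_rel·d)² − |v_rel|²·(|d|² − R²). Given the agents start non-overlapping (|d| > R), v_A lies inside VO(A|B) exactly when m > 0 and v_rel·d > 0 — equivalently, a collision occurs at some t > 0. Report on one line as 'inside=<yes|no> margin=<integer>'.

d = (14, 14),  |d|² = 392;  R = 2+1 = 3,  c = 392−3² = 383
v_rel = (-9, 11),  |v_rel|² = 202;  v_rel·d = (-9)·(14) + (11)·(14) = 28
202·t² − 56·t + 383 = 0  ⇒  m = 28² − 202·383 = -76582
m = -76582 < 0,  v_rel·d = 28 > 0  ⇒  outside

inside=no margin=-76582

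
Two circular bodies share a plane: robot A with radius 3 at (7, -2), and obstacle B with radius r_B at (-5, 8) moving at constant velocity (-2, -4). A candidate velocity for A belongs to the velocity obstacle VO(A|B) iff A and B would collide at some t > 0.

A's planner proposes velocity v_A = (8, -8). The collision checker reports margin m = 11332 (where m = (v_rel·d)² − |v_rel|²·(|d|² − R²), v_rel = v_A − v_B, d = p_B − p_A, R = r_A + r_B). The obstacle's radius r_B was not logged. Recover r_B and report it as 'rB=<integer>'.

m = 11332
d = (-12, 10);  v_rel = (10, -4),  |v_rel|² = 116
v_rel×d = (10)·(10) − (-4)·(-12) = 52
since m = R²·116 − 52²:  R² = (2704 + 11332) / 116 = 121
R = √121 = 11  ⇒  r_B = 11 − 3 = 8

rB=8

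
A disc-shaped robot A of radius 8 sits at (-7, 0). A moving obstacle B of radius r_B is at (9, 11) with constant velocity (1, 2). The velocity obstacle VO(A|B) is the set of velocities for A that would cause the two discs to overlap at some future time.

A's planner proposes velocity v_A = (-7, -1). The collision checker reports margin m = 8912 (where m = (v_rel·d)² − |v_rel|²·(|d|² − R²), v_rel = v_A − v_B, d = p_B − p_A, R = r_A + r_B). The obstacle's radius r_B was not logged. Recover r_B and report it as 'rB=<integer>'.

m = 8912
d = (16, 11);  v_rel = (-8, -3),  |v_rel|² = 73
v_rel×d = (-8)·(11) − (-3)·(16) = -40
since m = R²·73 − (-40)²:  R² = (1600 + 8912) / 73 = 144
R = √144 = 12  ⇒  r_B = 12 − 8 = 4

rB=4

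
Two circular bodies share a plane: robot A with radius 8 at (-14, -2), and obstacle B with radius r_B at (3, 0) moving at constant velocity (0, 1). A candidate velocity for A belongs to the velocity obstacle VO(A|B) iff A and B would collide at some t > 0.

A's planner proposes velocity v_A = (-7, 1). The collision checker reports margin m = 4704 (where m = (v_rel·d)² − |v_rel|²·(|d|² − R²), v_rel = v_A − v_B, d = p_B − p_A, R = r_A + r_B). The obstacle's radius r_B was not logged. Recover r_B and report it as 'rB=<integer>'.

m = 4704
d = (17, 2);  v_rel = (-7, 0),  |v_rel|² = 49
v_rel×d = (-7)·(2) − (0)·(17) = -14
since m = R²·49 − (-14)²:  R² = (196 + 4704) / 49 = 100
R = √100 = 10  ⇒  r_B = 10 − 8 = 2

rB=2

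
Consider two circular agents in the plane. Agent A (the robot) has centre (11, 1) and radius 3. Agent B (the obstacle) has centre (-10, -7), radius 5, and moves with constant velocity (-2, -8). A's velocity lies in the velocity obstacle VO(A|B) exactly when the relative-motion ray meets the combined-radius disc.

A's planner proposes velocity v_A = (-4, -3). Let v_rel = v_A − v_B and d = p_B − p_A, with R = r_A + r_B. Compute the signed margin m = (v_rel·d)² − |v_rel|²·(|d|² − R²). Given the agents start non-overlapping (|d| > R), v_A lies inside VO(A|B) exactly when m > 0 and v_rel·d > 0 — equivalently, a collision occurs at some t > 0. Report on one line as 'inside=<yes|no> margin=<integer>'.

d = (-21, -8),  |d|² = 505;  R = 3+5 = 8,  c = 505−8² = 441
v_rel = (-2, 5),  |v_rel|² = 29;  v_rel·d = (-2)·(-21) + (5)·(-8) = 2
29·t² − 4·t + 441 = 0  ⇒  m = 2² − 29·441 = -12785
m = -12785 < 0,  v_rel·d = 2 > 0  ⇒  outside

inside=no margin=-12785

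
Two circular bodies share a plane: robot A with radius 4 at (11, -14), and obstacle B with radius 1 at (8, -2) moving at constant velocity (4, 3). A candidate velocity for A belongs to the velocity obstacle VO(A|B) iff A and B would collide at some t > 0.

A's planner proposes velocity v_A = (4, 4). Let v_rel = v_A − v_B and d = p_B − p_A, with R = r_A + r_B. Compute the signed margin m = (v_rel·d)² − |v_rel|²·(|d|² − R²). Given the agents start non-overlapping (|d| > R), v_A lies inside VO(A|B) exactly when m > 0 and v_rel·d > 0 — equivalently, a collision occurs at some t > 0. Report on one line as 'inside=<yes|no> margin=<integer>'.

d = (-3, 12),  |d|² = 153;  R = 4+1 = 5,  c = 153−5² = 128
v_rel = (0, 1),  |v_rel|² = 1;  v_rel·d = (0)·(-3) + (1)·(12) = 12
1·t² − 24·t + 128 = 0  ⇒  m = 12² − 1·128 = 16
m = 16 > 0,  v_rel·d = 12 > 0  ⇒  inside

inside=yes margin=16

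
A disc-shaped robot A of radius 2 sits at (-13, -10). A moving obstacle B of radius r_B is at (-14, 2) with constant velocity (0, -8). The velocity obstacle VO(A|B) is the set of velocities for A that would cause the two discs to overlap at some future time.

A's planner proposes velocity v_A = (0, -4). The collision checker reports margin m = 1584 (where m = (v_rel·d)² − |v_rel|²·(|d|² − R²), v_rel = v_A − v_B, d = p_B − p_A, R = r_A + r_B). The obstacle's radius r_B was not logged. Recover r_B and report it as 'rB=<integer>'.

m = 1584
d = (-1, 12);  v_rel = (0, 4),  |v_rel|² = 16
v_rel×d = (0)·(12) − (4)·(-1) = 4
since m = R²·16 − 4²:  R² = (16 + 1584) / 16 = 100
R = √100 = 10  ⇒  r_B = 10 − 2 = 8

rB=8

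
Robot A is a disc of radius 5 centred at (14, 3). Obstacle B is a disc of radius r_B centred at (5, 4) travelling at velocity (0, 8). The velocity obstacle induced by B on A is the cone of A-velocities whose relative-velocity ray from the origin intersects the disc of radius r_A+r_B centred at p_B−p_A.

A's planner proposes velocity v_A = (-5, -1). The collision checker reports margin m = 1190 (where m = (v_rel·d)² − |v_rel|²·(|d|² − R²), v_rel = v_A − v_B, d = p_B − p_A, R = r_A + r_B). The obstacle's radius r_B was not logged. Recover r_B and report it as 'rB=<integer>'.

m = 1190
d = (-9, 1);  v_rel = (-5, -9),  |v_rel|² = 106
v_rel×d = (-5)·(1) − (-9)·(-9) = -86
since m = R²·106 − (-86)²:  R² = (7396 + 1190) / 106 = 81
R = √81 = 9  ⇒  r_B = 9 − 5 = 4

rB=4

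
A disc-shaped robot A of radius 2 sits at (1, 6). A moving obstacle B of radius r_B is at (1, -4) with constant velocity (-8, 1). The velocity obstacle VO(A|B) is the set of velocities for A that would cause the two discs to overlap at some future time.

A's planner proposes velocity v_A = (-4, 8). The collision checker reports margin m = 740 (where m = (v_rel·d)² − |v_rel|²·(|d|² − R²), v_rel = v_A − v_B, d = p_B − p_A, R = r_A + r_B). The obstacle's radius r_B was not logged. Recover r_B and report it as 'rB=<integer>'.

m = 740
d = (0, -10);  v_rel = (4, 7),  |v_rel|² = 65
v_rel×d = (4)·(-10) − (7)·(0) = -40
since m = R²·65 − (-40)²:  R² = (1600 + 740) / 65 = 36
R = √36 = 6  ⇒  r_B = 6 − 2 = 4

rB=4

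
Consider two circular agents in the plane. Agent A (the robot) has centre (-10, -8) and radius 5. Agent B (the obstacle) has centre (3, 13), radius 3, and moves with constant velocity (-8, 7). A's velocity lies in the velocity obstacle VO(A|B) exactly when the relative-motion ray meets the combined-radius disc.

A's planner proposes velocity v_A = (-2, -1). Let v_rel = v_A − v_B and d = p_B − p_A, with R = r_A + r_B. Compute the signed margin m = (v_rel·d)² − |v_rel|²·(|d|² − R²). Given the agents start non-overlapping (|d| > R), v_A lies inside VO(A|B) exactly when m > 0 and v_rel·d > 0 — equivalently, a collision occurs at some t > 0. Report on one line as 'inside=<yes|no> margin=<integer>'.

d = (13, 21),  |d|² = 610;  R = 5+3 = 8,  c = 610−8² = 546
v_rel = (6, -8),  |v_rel|² = 100;  v_rel·d = (6)·(13) + (-8)·(21) = -90
100·t² + 180·t + 546 = 0  ⇒  m = (-90)² − 100·546 = -46500
m = -46500 < 0,  v_rel·d = -90 < 0  ⇒  outside

inside=no margin=-46500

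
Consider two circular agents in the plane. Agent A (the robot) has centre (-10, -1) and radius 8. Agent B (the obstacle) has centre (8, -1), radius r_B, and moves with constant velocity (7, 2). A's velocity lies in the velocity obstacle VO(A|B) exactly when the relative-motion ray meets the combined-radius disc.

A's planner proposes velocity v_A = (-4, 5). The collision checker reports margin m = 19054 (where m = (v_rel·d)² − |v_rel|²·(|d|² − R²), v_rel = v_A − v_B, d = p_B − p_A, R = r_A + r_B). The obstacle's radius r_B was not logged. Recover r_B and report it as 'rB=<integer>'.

m = 19054
d = (18, 0);  v_rel = (-11, 3),  |v_rel|² = 130
v_rel×d = (-11)·(0) − (3)·(18) = -54
since m = R²·130 − (-54)²:  R² = (2916 + 19054) / 130 = 169
R = √169 = 13  ⇒  r_B = 13 − 8 = 5

rB=5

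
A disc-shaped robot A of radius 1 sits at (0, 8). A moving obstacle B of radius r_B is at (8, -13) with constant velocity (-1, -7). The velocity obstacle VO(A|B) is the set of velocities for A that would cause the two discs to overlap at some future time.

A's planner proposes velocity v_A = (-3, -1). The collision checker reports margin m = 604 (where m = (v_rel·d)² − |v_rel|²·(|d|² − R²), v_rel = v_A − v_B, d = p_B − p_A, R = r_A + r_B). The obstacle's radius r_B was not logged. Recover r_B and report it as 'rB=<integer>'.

m = 604
d = (8, -21);  v_rel = (-2, 6),  |v_rel|² = 40
v_rel×d = (-2)·(-21) − (6)·(8) = -6
since m = R²·40 − (-6)²:  R² = (36 + 604) / 40 = 16
R = √16 = 4  ⇒  r_B = 4 − 1 = 3

rB=3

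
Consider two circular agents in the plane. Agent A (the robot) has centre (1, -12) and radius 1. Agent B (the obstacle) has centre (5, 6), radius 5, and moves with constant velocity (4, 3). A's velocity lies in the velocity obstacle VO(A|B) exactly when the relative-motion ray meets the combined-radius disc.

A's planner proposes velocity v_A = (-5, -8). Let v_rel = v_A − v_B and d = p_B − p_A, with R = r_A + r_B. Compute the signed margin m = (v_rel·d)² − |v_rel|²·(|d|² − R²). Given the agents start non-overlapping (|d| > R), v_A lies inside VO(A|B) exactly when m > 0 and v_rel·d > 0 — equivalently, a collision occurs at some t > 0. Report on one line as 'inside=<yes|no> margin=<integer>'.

d = (4, 18),  |d|² = 340;  R = 1+5 = 6,  c = 340−6² = 304
v_rel = (-9, -11),  |v_rel|² = 202;  v_rel·d = (-9)·(4) + (-11)·(18) = -234
202·t² + 468·t + 304 = 0  ⇒  m = (-234)² − 202·304 = -6652
m = -6652 < 0,  v_rel·d = -234 < 0  ⇒  outside

inside=no margin=-6652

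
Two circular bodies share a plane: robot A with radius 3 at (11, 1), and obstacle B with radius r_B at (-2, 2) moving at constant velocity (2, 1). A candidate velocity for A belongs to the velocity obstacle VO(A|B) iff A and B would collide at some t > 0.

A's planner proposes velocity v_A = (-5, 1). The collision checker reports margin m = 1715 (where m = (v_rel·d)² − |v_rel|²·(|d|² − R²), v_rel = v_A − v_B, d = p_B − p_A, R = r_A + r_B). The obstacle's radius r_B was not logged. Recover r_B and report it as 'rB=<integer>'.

m = 1715
d = (-13, 1);  v_rel = (-7, 0),  |v_rel|² = 49
v_rel×d = (-7)·(1) − (0)·(-13) = -7
since m = R²·49 − (-7)²:  R² = (49 + 1715) / 49 = 36
R = √36 = 6  ⇒  r_B = 6 − 3 = 3

rB=3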